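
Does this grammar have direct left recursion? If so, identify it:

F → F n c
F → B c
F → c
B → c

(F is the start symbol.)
Yes, F is left-recursive

Direct left recursion occurs when N → N α for some non-terminal N (the right-hand side begins with the left-hand side itself).

F → F n c: LEFT RECURSIVE (starts with F)
F → B c: starts with B
F → c: starts with c
B → c: starts with c

The grammar has direct left recursion on: F.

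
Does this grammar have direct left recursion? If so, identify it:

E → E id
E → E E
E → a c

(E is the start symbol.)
E → E id: LEFT RECURSIVE (starts with E)
E → E E: LEFT RECURSIVE (starts with E)
E → a c: starts with a

The grammar has direct left recursion on: E.

Answer: Yes, E is left-recursive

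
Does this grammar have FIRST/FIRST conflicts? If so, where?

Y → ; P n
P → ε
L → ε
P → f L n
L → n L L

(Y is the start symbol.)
No FIRST/FIRST conflicts.

A FIRST/FIRST conflict occurs when two productions N → α and N → β for the same non-terminal have FIRST(α) ∩ FIRST(β) ≠ ∅ (with ε ∈ FIRST of a nullable right-hand side, so two nullable alternatives also conflict).

Productions for P:
  P → ε: FIRST = { ε }
  P → f L n: FIRST = { 'f' }
Productions for L:
  L → ε: FIRST = { ε }
  L → n L L: FIRST = { 'n' }
Y has only one production, so no FIRST/FIRST conflict is possible there.

All alternatives of each non-terminal have pairwise disjoint FIRST sets.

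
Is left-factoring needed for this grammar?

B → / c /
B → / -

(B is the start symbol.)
Left-factoring is needed when two productions for the same non-terminal
share a common prefix on the right-hand side.

Productions for B:
  B → / c /
  B → / -

Found common prefix '/' in productions for B

Answer: Yes, B has productions with common prefix '/'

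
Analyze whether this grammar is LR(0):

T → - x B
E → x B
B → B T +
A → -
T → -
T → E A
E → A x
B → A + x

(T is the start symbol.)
No. Shift-reduce conflict between [A → - .] and [T → - . x B]

Augment with T' → T and build the canonical LR(0) collection (I0 = CLOSURE({[T' → . T]}), then GOTO on every symbol after a dot until no new states appear). It has 17 states:
  I0: { [A → . -], [E → . A x], [E → . x B], [T → . - x B], [T → . -], [T → . E A], [T' → . T] }  — shift
  I1: { [A → - .], [T → - . x B], [T → - .] }  — shift, 2 reduces
  I2: { [E → A . x] }  — shift
  I3: { [A → . -], [T → E . A] }  — shift
  I4: { [T' → T .] }  — accept
  I5: { [A → . -], [B → . A + x], [B → . B T +], [E → x . B] }  — shift
  I6: { [A → - .] }  — reduce
  I7: { [B → A . + x] }  — shift
  I8: { [A → . -], [B → B . T +], [E → . A x], [E → . x B], [E → x B .], [T → . - x B], [T → . -], [T → . E A] }  — shift, reduce
  I9: { [B → B T . +] }  — shift
  I10: { [B → B T + .] }  — reduce
  I11: { [B → A + . x] }  — shift
  I12: { [B → A + x .] }  — reduce
  I13: { [T → E A .] }  — reduce
  I14: { [E → A x .] }  — reduce
  I15: { [A → . -], [B → . A + x], [B → . B T +], [T → - x . B] }  — shift
  I16: { [A → . -], [B → B . T +], [E → . A x], [E → . x B], [T → - x B .], [T → . - x B], [T → . -], [T → . E A] }  — shift, reduce

Conflict in state I1:
  Shift-reduce conflict between [A → - .] and [T → - . x B]
So the grammar is NOT LR(0).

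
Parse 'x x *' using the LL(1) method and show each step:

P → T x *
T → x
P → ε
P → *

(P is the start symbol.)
LL(1) parsing maintains a stack (initially the start symbol over $) and the input. At each step: if the stack top is a terminal, match it against the current input token; if it is a non-terminal N, replace it with the RHS of M[N, lookahead] (the unique production whose predict set contains the lookahead).

Stack is shown with the top on the left.

Stack    Input    Action
------------------------
P $      x x * $  output P → T x *
T x * $  x x * $  output T → x
x x * $  x x * $  match 'x'
x * $    x * $    match 'x'
* $      * $      match '*'
$        $        accept

The string is accepted.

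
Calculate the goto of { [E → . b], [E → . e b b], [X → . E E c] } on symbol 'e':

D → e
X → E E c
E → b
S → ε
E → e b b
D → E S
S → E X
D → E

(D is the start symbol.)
GOTO(I, 'e') = CLOSURE({ [A → αX.β] : [A → α.Xβ] ∈ I, X = 'e' })

Items with dot before 'e', with the dot advanced:
  [E → . e b b] → [E → e . b b]
Closure adds nothing (no advanced item has the dot before a non-terminal).

GOTO = { [E → e . b b] }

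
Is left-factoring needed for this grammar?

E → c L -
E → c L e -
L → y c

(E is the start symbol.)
Left-factoring is needed when two productions for the same non-terminal
share a common prefix on the right-hand side.

Productions for E:
  E → c L -
  E → c L e -

Found common prefix 'c L' in productions for E

Answer: Yes, E has productions with common prefix 'c L'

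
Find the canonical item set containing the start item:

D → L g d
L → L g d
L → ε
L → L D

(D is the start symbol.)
First, augment the grammar with D' → D
I₀ = CLOSURE({ [D' → . D] }):
  [D' → . D] has the dot before D: add [D → . L g d]
  [D → . L g d] has the dot before L: add [L → . L g d], [L → .], [L → . L D]
No further items can be added.

I₀ = { [D → . L g d], [D' → . D], [L → . L D], [L → . L g d], [L → .] }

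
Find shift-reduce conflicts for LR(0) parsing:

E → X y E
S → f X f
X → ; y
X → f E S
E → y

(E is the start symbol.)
No shift-reduce conflicts

A shift-reduce conflict occurs when an LR(0) state has both:
  - a complete (reduce) item [A → α .] (dot at the end), and
  - a shift item [B → β . c γ] (dot before a terminal).

Augment with E' → E and build the canonical LR(0) collection (I0 = CLOSURE({[E' → . E]}), then GOTO on every symbol after a dot until no new states appear). It has 14 states:
  I0: { [E → . X y E], [E → . y], [E' → . E], [X → . ; y], [X → . f E S] }  — shift
  I1: { [X → ; . y] }  — shift
  I2: { [E' → E .] }  — accept
  I3: { [E → X . y E] }  — shift
  I4: { [E → . X y E], [E → . y], [X → . ; y], [X → . f E S], [X → f . E S] }  — shift
  I5: { [E → y .] }  — reduce
  I6: { [S → . f X f], [X → f E . S] }  — shift
  I7: { [X → f E S .] }  — reduce
  I8: { [S → f . X f], [X → . ; y], [X → . f E S] }  — shift
  I9: { [S → f X . f] }  — shift
  I10: { [S → f X f .] }  — reduce
  I11: { [E → . X y E], [E → . y], [E → X y . E], [X → . ; y], [X → . f E S] }  — shift
  I12: { [E → X y E .] }  — reduce
  I13: { [X → ; y .] }  — reduce

No state contains both a complete item and a shift item.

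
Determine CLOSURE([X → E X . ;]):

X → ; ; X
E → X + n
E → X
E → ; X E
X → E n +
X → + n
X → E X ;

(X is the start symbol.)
{ [X → E X . ;] }

To compute CLOSURE, for each item [A → α.Bβ] where B is a non-terminal, add [B → .γ] for all productions B → γ; repeat for the newly added items until nothing changes.

Start with: [X → E X . ;]
The dot precedes the terminal ';', so nothing is added.

CLOSURE = { [X → E X . ;] }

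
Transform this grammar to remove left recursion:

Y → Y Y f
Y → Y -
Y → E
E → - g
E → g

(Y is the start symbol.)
Y → E Y'
Y' → Y f Y'
Y' → - Y'
Y' → ε
E → - g
E → g

Y is directly left-recursive. The standard transformation for
  A → A α₁ | ... | A α_m | β₁ | ... | β_n
is
  A  → β₁ A' | ... | β_n A'
  A' → α₁ A' | ... | α_m A' | ε

Y → E becomes Y → E Y'
Y → Y Y f becomes Y' → Y f Y'
Y → Y - becomes Y' → - Y'
Add Y' → ε

Productions for other non-terminals are unchanged:
  E → - g
  E → g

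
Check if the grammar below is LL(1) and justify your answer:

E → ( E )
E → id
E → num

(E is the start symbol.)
Yes, the grammar is LL(1).

A grammar is LL(1) if for each non-terminal N with multiple productions, the predict sets of those productions are pairwise disjoint, where PREDICT(N → α) = (FIRST(α) \ {ε}) ∪ (FOLLOW(N) if α ⇒* ε).

For E:
  PREDICT(E → '(' E ')') = { '(' }
  PREDICT(E → id) = { 'id' }
  PREDICT(E → num) = { 'num' }

All predict sets are disjoint. The grammar IS LL(1).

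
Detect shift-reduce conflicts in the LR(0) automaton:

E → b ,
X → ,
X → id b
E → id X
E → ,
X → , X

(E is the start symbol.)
Yes — I5: [X → , .] vs [X → . ,]

A shift-reduce conflict occurs when an LR(0) state has both:
  - a complete (reduce) item [A → α .] (dot at the end), and
  - a shift item [B → β . c γ] (dot before a terminal).

Augment with E' → E and build the canonical LR(0) collection (I0 = CLOSURE({[E' → . E]}), then GOTO on every symbol after a dot until no new states appear). It has 11 states:
  I0: { [E → . ,], [E → . b ,], [E → . id X], [E' → . E] }  — shift
  I1: { [E → , .] }  — reduce
  I2: { [E' → E .] }  — accept
  I3: { [E → b . ,] }  — shift
  I4: { [E → id . X], [X → . , X], [X → . ,], [X → . id b] }  — shift
  I5: { [X → , . X], [X → , .], [X → . , X], [X → . ,], [X → . id b] }  — shift, reduce
  I6: { [E → id X .] }  — reduce
  I7: { [X → id . b] }  — shift
  I8: { [X → id b .] }  — reduce
  I9: { [X → , X .] }  — reduce
  I10: { [E → b , .] }  — reduce

I5 contains reduce item [X → , .] and shift items [X → . ,], [X → . , X], [X → . id b] — shift-reduce conflict.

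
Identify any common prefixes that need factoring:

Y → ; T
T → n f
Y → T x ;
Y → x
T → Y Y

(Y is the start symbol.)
No, left-factoring is not needed

Left-factoring is needed when two productions for the same non-terminal
share a common prefix on the right-hand side.

Productions for Y:
  Y → ; T
  Y → T x ;
  Y → x
Productions for T:
  T → n f
  T → Y Y

No common prefixes found.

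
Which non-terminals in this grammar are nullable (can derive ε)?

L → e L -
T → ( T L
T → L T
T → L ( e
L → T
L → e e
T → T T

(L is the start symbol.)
A non-terminal is nullable if it can derive ε (the empty string): either it has an ε-production, or it has a production whose right-hand side consists entirely of nullable non-terminals.

There are no ε-productions, so no non-terminal can derive ε.
No non-terminals are nullable.

Answer: None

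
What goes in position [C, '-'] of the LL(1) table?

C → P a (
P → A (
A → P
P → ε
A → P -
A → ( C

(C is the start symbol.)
C → P a (

To find M[C, '-'], we find productions for C where '-' is in the predict set (PREDICT(N → α) = (FIRST(α) \ {ε}) ∪ (FOLLOW(N) if α ⇒* ε)).

Relevant sets:
  FIRST(P) = { '(', '-', ε }

C → P a (: PREDICT = { '(', '-', 'a' }
  '-' is in predict set, so this production goes in M[C, '-']

M[C, '-'] = C → P a (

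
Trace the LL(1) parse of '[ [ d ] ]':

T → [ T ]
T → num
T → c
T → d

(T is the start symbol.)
LL(1) parsing maintains a stack (initially the start symbol over $) and the input. At each step: if the stack top is a terminal, match it against the current input token; if it is a non-terminal N, replace it with the RHS of M[N, lookahead] (the unique production whose predict set contains the lookahead).

Stack is shown with the top on the left.

Stack      Input        Action
------------------------------
T $        [ [ d ] ] $  output T → [ T ]
[ T ] $    [ [ d ] ] $  match '['
T ] $      [ d ] ] $    output T → [ T ]
[ T ] ] $  [ d ] ] $    match '['
T ] ] $    d ] ] $      output T → d
d ] ] $    d ] ] $      match 'd'
] ] $      ] ] $        match ']'
] $        ] $          match ']'
$          $            accept

The string is accepted.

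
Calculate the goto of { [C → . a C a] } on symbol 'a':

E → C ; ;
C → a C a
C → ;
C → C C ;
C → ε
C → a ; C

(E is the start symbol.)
{ [C → . ;], [C → . C C ;], [C → . a ; C], [C → . a C a], [C → .], [C → a . C a] }

GOTO(I, 'a') = CLOSURE({ [A → αX.β] : [A → α.Xβ] ∈ I, X = 'a' })

Items with dot before 'a', with the dot advanced:
  [C → . a C a] → [C → a . C a]
Closure of the advanced items:
  [C → a . C a] has the dot before C: add [C → . a C a], [C → . ;], [C → . C C ;], [C → .], [C → . a ; C]

GOTO = { [C → . ;], [C → . C C ;], [C → . a ; C], [C → . a C a], [C → .], [C → a . C a] }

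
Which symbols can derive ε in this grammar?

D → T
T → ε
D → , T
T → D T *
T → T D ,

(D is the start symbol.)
A non-terminal is nullable if it can derive ε (the empty string): either it has an ε-production, or it has a production whose right-hand side consists entirely of nullable non-terminals.

ε-productions: T → ε
So T is immediately nullable.
D → T: every symbol on the right is nullable, so D is nullable too.
Every non-terminal is now nullable.
Nullable = { 'D', 'T' }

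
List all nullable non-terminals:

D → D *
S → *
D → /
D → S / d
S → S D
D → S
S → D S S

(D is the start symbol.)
There are no ε-productions, so no non-terminal can derive ε.
No non-terminals are nullable.

Answer: None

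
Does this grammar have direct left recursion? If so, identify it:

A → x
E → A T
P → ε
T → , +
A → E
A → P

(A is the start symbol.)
Direct left recursion occurs when N → N α for some non-terminal N (the right-hand side begins with the left-hand side itself).

A → x: starts with x
E → A T: starts with A
P → ε: starts with ε
T → , +: starts with ','
A → E: starts with E
A → P: starts with P

No direct left recursion found.

Answer: No direct left recursion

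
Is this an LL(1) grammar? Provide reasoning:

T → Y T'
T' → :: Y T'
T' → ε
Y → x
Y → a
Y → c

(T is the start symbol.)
Yes, the grammar is LL(1).

A grammar is LL(1) if for each non-terminal N with multiple productions, the predict sets of those productions are pairwise disjoint, where PREDICT(N → α) = (FIRST(α) \ {ε}) ∪ (FOLLOW(N) if α ⇒* ε).

Relevant sets:
  FOLLOW(T') = { $ }

For T':
  PREDICT(T' → :: Y T') = { '::' }
  PREDICT(T' → ε) = { $ }
For Y:
  PREDICT(Y → x) = { 'x' }
  PREDICT(Y → a) = { 'a' }
  PREDICT(Y → c) = { 'c' }
T has a single production, so nothing to check there.

All predict sets are disjoint. The grammar IS LL(1).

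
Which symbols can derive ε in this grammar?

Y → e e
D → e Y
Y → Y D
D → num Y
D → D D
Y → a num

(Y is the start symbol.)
None

A non-terminal is nullable if it can derive ε (the empty string): either it has an ε-production, or it has a production whose right-hand side consists entirely of nullable non-terminals.

There are no ε-productions, so no non-terminal can derive ε.
No non-terminals are nullable.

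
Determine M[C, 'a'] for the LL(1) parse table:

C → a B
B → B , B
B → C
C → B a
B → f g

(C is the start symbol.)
C → a B, C → B a

To find M[C, 'a'], we find productions for C where 'a' is in the predict set (PREDICT(N → α) = (FIRST(α) \ {ε}) ∪ (FOLLOW(N) if α ⇒* ε)).

Relevant sets:
  FIRST(B) = { 'a', 'f' }

C → a B: PREDICT = { 'a' }
  'a' is in predict set, so this production goes in M[C, 'a']
C → B a: PREDICT = { 'a', 'f' }
  'a' is in predict set, so this production goes in M[C, 'a']

M[C, 'a'] = C → a B, C → B a  (a multiply-defined cell — the grammar is not LL(1))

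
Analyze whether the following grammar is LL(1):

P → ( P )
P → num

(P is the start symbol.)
For P:
  PREDICT(P → '(' P ')') = { '(' }
  PREDICT(P → num) = { 'num' }

All predict sets are disjoint. The grammar IS LL(1).

Answer: Yes, the grammar is LL(1).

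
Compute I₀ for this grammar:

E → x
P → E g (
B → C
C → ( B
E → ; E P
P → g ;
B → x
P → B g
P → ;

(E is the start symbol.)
{ [E → . ; E P], [E → . x], [E' → . E] }

First, augment the grammar with E' → E
I₀ = CLOSURE({ [E' → . E] }):
  [E' → . E] has the dot before E: add [E → . x], [E → . ; E P]
No further items can be added.

I₀ = { [E → . ; E P], [E → . x], [E' → . E] }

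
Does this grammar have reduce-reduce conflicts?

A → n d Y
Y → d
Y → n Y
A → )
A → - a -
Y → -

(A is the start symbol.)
Augment with A' → A and build the canonical LR(0) collection (I0 = CLOSURE({[A' → . A]}), then GOTO on every symbol after a dot until no new states appear). It has 13 states:
  I0: { [A → . )], [A → . - a -], [A → . n d Y], [A' → . A] }  — shift
  I1: { [A → ) .] }  — reduce
  I2: { [A → - . a -] }  — shift
  I3: { [A' → A .] }  — accept
  I4: { [A → n . d Y] }  — shift
  I5: { [A → n d . Y], [Y → . -], [Y → . d], [Y → . n Y] }  — shift
  I6: { [Y → - .] }  — reduce
  I7: { [A → n d Y .] }  — reduce
  I8: { [Y → d .] }  — reduce
  I9: { [Y → . -], [Y → . d], [Y → . n Y], [Y → n . Y] }  — shift
  I10: { [Y → n Y .] }  — reduce
  I11: { [A → - a . -] }  — shift
  I12: { [A → - a - .] }  — reduce

No state contains more than one complete item.

Answer: No reduce-reduce conflicts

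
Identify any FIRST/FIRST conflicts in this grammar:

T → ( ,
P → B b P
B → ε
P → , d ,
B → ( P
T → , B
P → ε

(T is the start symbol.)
No FIRST/FIRST conflicts.

A FIRST/FIRST conflict occurs when two productions N → α and N → β for the same non-terminal have FIRST(α) ∩ FIRST(β) ≠ ∅ (with ε ∈ FIRST of a nullable right-hand side, so two nullable alternatives also conflict).

FIRST sets of the non-terminals at (or reachable through a nullable prefix from) the front of some alternative:
  FIRST(B) = { '(', ε }

Productions for T:
  T → ( ,: FIRST = { '(' }
  T → , B: FIRST = { ',' }
Productions for P:
  P → B b P: FIRST = { '(', 'b' }
  P → , d ,: FIRST = { ',' }
  P → ε: FIRST = { ε }
Productions for B:
  B → ε: FIRST = { ε }
  B → ( P: FIRST = { '(' }

All alternatives of each non-terminal have pairwise disjoint FIRST sets.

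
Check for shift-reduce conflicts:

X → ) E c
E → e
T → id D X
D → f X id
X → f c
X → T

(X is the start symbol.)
No shift-reduce conflicts

Augment with X' → X and build the canonical LR(0) collection (I0 = CLOSURE({[X' → . X]}), then GOTO on every symbol after a dot until no new states appear). It has 15 states:
  I0: { [T → . id D X], [X → . ) E c], [X → . T], [X → . f c], [X' → . X] }  — shift
  I1: { [E → . e], [X → ) . E c] }  — shift
  I2: { [X → T .] }  — reduce
  I3: { [X' → X .] }  — accept
  I4: { [X → f . c] }  — shift
  I5: { [D → . f X id], [T → id . D X] }  — shift
  I6: { [T → . id D X], [T → id D . X], [X → . ) E c], [X → . T], [X → . f c] }  — shift
  I7: { [D → f . X id], [T → . id D X], [X → . ) E c], [X → . T], [X → . f c] }  — shift
  I8: { [D → f X . id] }  — shift
  I9: { [D → f X id .] }  — reduce
  I10: { [T → id D X .] }  — reduce
  I11: { [X → f c .] }  — reduce
  I12: { [X → ) E . c] }  — shift
  I13: { [E → e .] }  — reduce
  I14: { [X → ) E c .] }  — reduce

No state contains both a complete item and a shift item.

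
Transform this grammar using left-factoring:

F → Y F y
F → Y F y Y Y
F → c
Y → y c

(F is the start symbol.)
F → Y F y F'
F' → ε
F' → Y Y
F → c
Y → y c

Left-factoring transforms A → αβ₁ | αβ₂ into A → αA' and A' → β₁ | β₂
(α is the longest common prefix among the alternatives). Repeat until
no nonterminal has two alternatives with a common prefix.

Round 1: F has alternatives sharing prefix 'Y F y'. Introduce F': F → Y F y F'
  Add: F' → ε
  Add: F' → Y Y

No remaining common prefixes — done.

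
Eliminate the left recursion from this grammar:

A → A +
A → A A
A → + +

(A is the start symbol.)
A → + + A'
A' → + A'
A' → A A'
A' → ε

A is directly left-recursive. The standard transformation for
  A → A α₁ | ... | A α_m | β₁ | ... | β_n
is
  A  → β₁ A' | ... | β_n A'
  A' → α₁ A' | ... | α_m A' | ε

A → + + becomes A → + + A'
A → A + becomes A' → + A'
A → A A becomes A' → A A'
Add A' → ε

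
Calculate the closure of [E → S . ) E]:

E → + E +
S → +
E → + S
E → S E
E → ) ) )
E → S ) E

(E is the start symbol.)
{ [E → S . ) E] }

To compute CLOSURE, for each item [A → α.Bβ] where B is a non-terminal, add [B → .γ] for all productions B → γ; repeat for the newly added items until nothing changes.

Start with: [E → S . ) E]
The dot precedes the terminal ')', so nothing is added.

CLOSURE = { [E → S . ) E] }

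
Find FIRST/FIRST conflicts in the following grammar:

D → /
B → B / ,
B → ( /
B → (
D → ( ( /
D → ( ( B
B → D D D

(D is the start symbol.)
FIRST sets of the non-terminals at (or reachable through a nullable prefix from) the front of some alternative:
  FIRST(B) = { '(', '/' }
  FIRST(D) = { '(', '/' }

Productions for D:
  D → /: FIRST = { '/' }
  D → ( ( /: FIRST = { '(' }
  D → ( ( B: FIRST = { '(' }
Productions for B:
  B → B / ,: FIRST = { '(', '/' }
  B → ( /: FIRST = { '(' }
  B → (: FIRST = { '(' }
  B → D D D: FIRST = { '(', '/' }

Conflict for D: D → ( ( / and D → ( ( B
  Overlap: { '(' }
Conflict for B: B → B / , and B → ( /
  Overlap: { '(' }
Conflict for B: B → B / , and B → (
  Overlap: { '(' }
Conflict for B: B → B / , and B → D D D
  Overlap: { '(', '/' }
Conflict for B: B → ( / and B → (
  Overlap: { '(' }
Conflict for B: B → ( / and B → D D D
  Overlap: { '(' }
Conflict for B: B → ( and B → D D D
  Overlap: { '(' }

Answer: Yes. D → '(' '(' '/' / D → '(' '(' B on { '(' }; B → B '/' ',' / B → '(' '/' on { '(' }; B → B '/' ',' / B → '(' on { '(' }; B → B '/' ',' / B → D D D on { '(', '/' }; B → '(' '/' / B → '(' on { '(' }; B → '(' '/' / B → D D D on { '(' }; B → '(' / B → D D D on { '(' }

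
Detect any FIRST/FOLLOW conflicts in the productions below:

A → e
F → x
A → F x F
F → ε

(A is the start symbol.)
Nullable non-terminals: F.

F: nullable alternative(s) F → ε; FOLLOW(F) = { $, 'x' }
  F → x: FIRST \ {ε} = { 'x' } — overlaps FOLLOW(F) on { 'x' }: CONFLICT
  F → ε: FIRST \ {ε} = { } — this is the only nullable alternative, skip

A has no nullable alternative, so no FIRST/FOLLOW check is needed there.

So the grammar has 1 FIRST/FOLLOW conflict (marked CONFLICT above).

Answer: Yes. F → x with FOLLOW(F) on { 'x' }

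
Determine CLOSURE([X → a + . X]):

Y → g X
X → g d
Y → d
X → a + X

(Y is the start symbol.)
To compute CLOSURE, for each item [A → α.Bβ] where B is a non-terminal, add [B → .γ] for all productions B → γ; repeat for the newly added items until nothing changes.

Start with: [X → a + . X]
  [X → a + . X] has the dot before X: add [X → . g d], [X → . a + X]
No further items can be added.

CLOSURE = { [X → . a + X], [X → . g d], [X → a + . X] }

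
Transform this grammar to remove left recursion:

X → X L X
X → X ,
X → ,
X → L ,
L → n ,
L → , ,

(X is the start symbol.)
X → , X'
X → L , X'
X' → L X X'
X' → , X'
X' → ε
L → n ,
L → , ,

X is directly left-recursive. The standard transformation for
  A → A α₁ | ... | A α_m | β₁ | ... | β_n
is
  A  → β₁ A' | ... | β_n A'
  A' → α₁ A' | ... | α_m A' | ε

X → , becomes X → , X'
X → L , becomes X → L , X'
X → X L X becomes X' → L X X'
X → X , becomes X' → , X'
Add X' → ε

Productions for other non-terminals are unchanged:
  L → n ,
  L → , ,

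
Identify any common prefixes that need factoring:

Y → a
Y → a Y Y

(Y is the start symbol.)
Left-factoring is needed when two productions for the same non-terminal
share a common prefix on the right-hand side.

Productions for Y:
  Y → a
  Y → a Y Y

Found common prefix 'a' in productions for Y

Answer: Yes, Y has productions with common prefix 'a'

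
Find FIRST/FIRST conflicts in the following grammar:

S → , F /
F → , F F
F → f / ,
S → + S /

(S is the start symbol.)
No FIRST/FIRST conflicts.

A FIRST/FIRST conflict occurs when two productions N → α and N → β for the same non-terminal have FIRST(α) ∩ FIRST(β) ≠ ∅ (with ε ∈ FIRST of a nullable right-hand side, so two nullable alternatives also conflict).

Productions for S:
  S → , F /: FIRST = { ',' }
  S → + S /: FIRST = { '+' }
Productions for F:
  F → , F F: FIRST = { ',' }
  F → f / ,: FIRST = { 'f' }

All alternatives of each non-terminal have pairwise disjoint FIRST sets.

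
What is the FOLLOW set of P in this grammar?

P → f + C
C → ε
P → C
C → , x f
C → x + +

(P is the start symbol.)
{ $ }

P is the start symbol, so $ ∈ FOLLOW(P).
P does not occur on any right-hand side.

Taking the union: FOLLOW(P) = { $ }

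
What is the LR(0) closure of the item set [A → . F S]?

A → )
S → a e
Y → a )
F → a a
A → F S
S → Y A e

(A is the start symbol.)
{ [A → . F S], [F → . a a] }

To compute CLOSURE, for each item [A → α.Bβ] where B is a non-terminal, add [B → .γ] for all productions B → γ; repeat for the newly added items until nothing changes.

Start with: [A → . F S]
  [A → . F S] has the dot before F: add [F → . a a]
No further items can be added.

CLOSURE = { [A → . F S], [F → . a a] }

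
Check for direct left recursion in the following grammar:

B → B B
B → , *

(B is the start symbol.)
Yes, B is left-recursive

Direct left recursion occurs when N → N α for some non-terminal N (the right-hand side begins with the left-hand side itself).

B → B B: LEFT RECURSIVE (starts with B)
B → , *: starts with ','

The grammar has direct left recursion on: B.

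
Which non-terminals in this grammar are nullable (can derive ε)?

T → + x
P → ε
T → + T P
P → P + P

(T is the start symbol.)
A non-terminal is nullable if it can derive ε (the empty string): either it has an ε-production, or it has a production whose right-hand side consists entirely of nullable non-terminals.

ε-productions: P → ε
So P is immediately nullable.
No further non-terminal can be added: every production for the remaining non-terminals contains a terminal or a non-nullable non-terminal.
Nullable = { 'P' }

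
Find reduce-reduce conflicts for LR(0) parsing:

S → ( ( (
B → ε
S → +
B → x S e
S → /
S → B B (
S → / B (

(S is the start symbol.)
Augment with S' → S and build the canonical LR(0) collection (I0 = CLOSURE({[S' → . S]}), then GOTO on every symbol after a dot until no new states appear). It has 15 states:
  I0: { [B → . x S e], [B → .], [S → . ( ( (], [S → . +], [S → . / B (], [S → . /], [S → . B B (], [S' → . S] }  — shift, reduce
  I1: { [S → ( . ( (] }  — shift
  I2: { [S → + .] }  — reduce
  I3: { [B → . x S e], [B → .], [S → / . B (], [S → / .] }  — shift, 2 reduces
  I4: { [B → . x S e], [B → .], [S → B . B (] }  — shift, reduce
  I5: { [S' → S .] }  — accept
  I6: { [B → . x S e], [B → .], [B → x . S e], [S → . ( ( (], [S → . +], [S → . / B (], [S → . /], [S → . B B (] }  — shift, reduce
  I7: { [B → x S . e] }  — shift
  I8: { [B → x S e .] }  — reduce
  I9: { [S → B B . (] }  — shift
  I10: { [S → B B ( .] }  — reduce
  I11: { [S → / B . (] }  — shift
  I12: { [S → / B ( .] }  — reduce
  I13: { [S → ( ( . (] }  — shift
  I14: { [S → ( ( ( .] }  — reduce

I3 contains complete items [B → .], [S → / .] — reduce-reduce conflict.

Answer: Yes — I3: [B → .] vs [S → / .]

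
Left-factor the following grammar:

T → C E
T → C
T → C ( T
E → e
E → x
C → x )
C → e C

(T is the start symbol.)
Left-factoring transforms A → αβ₁ | αβ₂ into A → αA' and A' → β₁ | β₂
(α is the longest common prefix among the alternatives). Repeat until
no nonterminal has two alternatives with a common prefix.

Round 1: T has alternatives sharing prefix 'C'. Introduce T': T → C T'
  Add: T' → E
  Add: T' → ε
  Add: T' → ( T

No remaining common prefixes — done.

Resulting grammar:
T → C T'
T' → E
T' → ε
T' → ( T
E → e
E → x
C → x )
C → e C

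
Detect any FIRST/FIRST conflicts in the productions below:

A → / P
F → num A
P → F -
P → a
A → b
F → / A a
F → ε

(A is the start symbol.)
No FIRST/FIRST conflicts.

A FIRST/FIRST conflict occurs when two productions N → α and N → β for the same non-terminal have FIRST(α) ∩ FIRST(β) ≠ ∅ (with ε ∈ FIRST of a nullable right-hand side, so two nullable alternatives also conflict).

FIRST sets of the non-terminals at (or reachable through a nullable prefix from) the front of some alternative:
  FIRST(F) = { '/', 'num', ε }

Productions for A:
  A → / P: FIRST = { '/' }
  A → b: FIRST = { 'b' }
Productions for F:
  F → num A: FIRST = { 'num' }
  F → / A a: FIRST = { '/' }
  F → ε: FIRST = { ε }
Productions for P:
  P → F -: FIRST = { '-', '/', 'num' }
  P → a: FIRST = { 'a' }

All alternatives of each non-terminal have pairwise disjoint FIRST sets.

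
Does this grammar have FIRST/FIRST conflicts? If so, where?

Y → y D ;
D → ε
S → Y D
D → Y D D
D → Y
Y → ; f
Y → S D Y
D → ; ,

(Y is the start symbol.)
FIRST sets of the non-terminals at (or reachable through a nullable prefix from) the front of some alternative:
  FIRST(S) = { ';', 'y' }
  FIRST(Y) = { ';', 'y' }

Productions for Y:
  Y → y D ;: FIRST = { 'y' }
  Y → ; f: FIRST = { ';' }
  Y → S D Y: FIRST = { ';', 'y' }
Productions for D:
  D → ε: FIRST = { ε }
  D → Y D D: FIRST = { ';', 'y' }
  D → Y: FIRST = { ';', 'y' }
  D → ; ,: FIRST = { ';' }
S has only one production, so no FIRST/FIRST conflict is possible there.

Conflict for Y: Y → y D ; and Y → S D Y
  Overlap: { 'y' }
Conflict for Y: Y → ; f and Y → S D Y
  Overlap: { ';' }
Conflict for D: D → Y D D and D → Y
  Overlap: { ';', 'y' }
Conflict for D: D → Y D D and D → ; ,
  Overlap: { ';' }
Conflict for D: D → Y and D → ; ,
  Overlap: { ';' }

Answer: Yes. Y → y D ';' / Y → S D Y on { 'y' }; Y → ';' f / Y → S D Y on { ';' }; D → Y D D / D → Y on { ';', 'y' }; D → Y D D / D → ';' ',' on { ';' }; D → Y / D → ';' ',' on { ';' }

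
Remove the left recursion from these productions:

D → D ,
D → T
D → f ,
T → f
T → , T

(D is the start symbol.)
D → T D'
D → f , D'
D' → , D'
D' → ε
T → f
T → , T

D is directly left-recursive. The standard transformation for
  A → A α₁ | ... | A α_m | β₁ | ... | β_n
is
  A  → β₁ A' | ... | β_n A'
  A' → α₁ A' | ... | α_m A' | ε

D → T becomes D → T D'
D → f , becomes D → f , D'
D → D , becomes D' → , D'
Add D' → ε

Productions for other non-terminals are unchanged:
  T → f
  T → , T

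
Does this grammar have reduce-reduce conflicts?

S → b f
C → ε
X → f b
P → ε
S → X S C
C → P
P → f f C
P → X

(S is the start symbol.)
A reduce-reduce conflict occurs when an LR(0) state has two complete items [A → α .] and [B → β .] — both call for a reduction, and with no lookahead the parser cannot choose between them.

Augment with S' → S and build the canonical LR(0) collection (I0 = CLOSURE({[S' → . S]}), then GOTO on every symbol after a dot until no new states appear). It has 14 states:
  I0: { [S → . X S C], [S → . b f], [S' → . S], [X → . f b] }  — shift
  I1: { [S' → S .] }  — accept
  I2: { [S → . X S C], [S → . b f], [S → X . S C], [X → . f b] }  — shift
  I3: { [S → b . f] }  — shift
  I4: { [X → f . b] }  — shift
  I5: { [X → f b .] }  — reduce
  I6: { [S → b f .] }  — reduce
  I7: { [C → . P], [C → .], [P → . X], [P → . f f C], [P → .], [S → X S . C], [X → . f b] }  — shift, 2 reduces
  I8: { [S → X S C .] }  — reduce
  I9: { [C → P .] }  — reduce
  I10: { [P → X .] }  — reduce
  I11: { [P → f . f C], [X → f . b] }  — shift
  I12: { [C → . P], [C → .], [P → . X], [P → . f f C], [P → .], [P → f f . C], [X → . f b] }  — shift, 2 reduces
  I13: { [P → f f C .] }  — reduce

I7 contains complete items [C → .], [P → .] — reduce-reduce conflict.
I12 contains complete items [C → .], [P → .] — reduce-reduce conflict.

Answer: Yes — I7: [C → .] vs [P → .]; I12: [C → .] vs [P → .]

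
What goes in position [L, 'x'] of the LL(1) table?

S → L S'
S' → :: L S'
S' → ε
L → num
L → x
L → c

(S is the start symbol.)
L → x

To find M[L, 'x'], we find productions for L where 'x' is in the predict set (PREDICT(N → α) = (FIRST(α) \ {ε}) ∪ (FOLLOW(N) if α ⇒* ε)).

L → num: PREDICT = { 'num' }
L → x: PREDICT = { 'x' }
  'x' is in predict set, so this production goes in M[L, 'x']
L → c: PREDICT = { 'c' }

M[L, 'x'] = L → x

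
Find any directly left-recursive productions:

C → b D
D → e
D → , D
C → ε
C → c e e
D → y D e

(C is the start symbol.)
Direct left recursion occurs when N → N α for some non-terminal N (the right-hand side begins with the left-hand side itself).

C → b D: starts with b
D → e: starts with e
D → , D: starts with ','
C → ε: starts with ε
C → c e e: starts with c
D → y D e: starts with y

No direct left recursion found.

Answer: No direct left recursion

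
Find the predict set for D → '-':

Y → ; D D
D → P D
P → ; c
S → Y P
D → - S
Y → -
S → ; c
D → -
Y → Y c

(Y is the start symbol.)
{ '-' }

PREDICT(D → '-') = (FIRST(RHS) \ {ε}) ∪ (FOLLOW(D) if ε ∈ FIRST(RHS), i.e. RHS ⇒* ε)
FIRST('-') = { '-' }
ε ∉ FIRST('-'), so FOLLOW(D) is not added.
PREDICT(D → '-') = { '-' }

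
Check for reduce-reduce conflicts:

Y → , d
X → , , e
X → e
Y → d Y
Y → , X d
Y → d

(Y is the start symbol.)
No reduce-reduce conflicts

Augment with Y' → Y and build the canonical LR(0) collection (I0 = CLOSURE({[Y' → . Y]}), then GOTO on every symbol after a dot until no new states appear). It has 12 states:
  I0: { [Y → . , X d], [Y → . , d], [Y → . d Y], [Y → . d], [Y' → . Y] }  — shift
  I1: { [X → . , , e], [X → . e], [Y → , . X d], [Y → , . d] }  — shift
  I2: { [Y' → Y .] }  — accept
  I3: { [Y → . , X d], [Y → . , d], [Y → . d Y], [Y → . d], [Y → d . Y], [Y → d .] }  — shift, reduce
  I4: { [Y → d Y .] }  — reduce
  I5: { [X → , . , e] }  — shift
  I6: { [Y → , X . d] }  — shift
  I7: { [Y → , d .] }  — reduce
  I8: { [X → e .] }  — reduce
  I9: { [Y → , X d .] }  — reduce
  I10: { [X → , , . e] }  — shift
  I11: { [X → , , e .] }  — reduce

No state contains more than one complete item.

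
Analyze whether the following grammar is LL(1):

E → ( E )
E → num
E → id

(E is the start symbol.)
Yes, the grammar is LL(1).

For E:
  PREDICT(E → '(' E ')') = { '(' }
  PREDICT(E → num) = { 'num' }
  PREDICT(E → id) = { 'id' }

All predict sets are disjoint. The grammar IS LL(1).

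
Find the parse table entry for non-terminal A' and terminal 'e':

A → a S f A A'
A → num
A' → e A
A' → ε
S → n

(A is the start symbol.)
A' → e A, A' → ε

To find M[A', 'e'], we find productions for A' where 'e' is in the predict set (PREDICT(N → α) = (FIRST(α) \ {ε}) ∪ (FOLLOW(N) if α ⇒* ε)).

Relevant sets:
  FOLLOW(A') = { $, 'e' }

A' → e A: PREDICT = { 'e' }
  'e' is in predict set, so this production goes in M[A', 'e']
A' → ε: PREDICT = { $, 'e' }
  'e' is in predict set, so this production goes in M[A', 'e']

M[A', 'e'] = A' → e A, A' → ε  (a multiply-defined cell — the grammar is not LL(1))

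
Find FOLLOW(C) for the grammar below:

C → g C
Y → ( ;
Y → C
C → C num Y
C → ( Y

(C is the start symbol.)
{ $, 'num' }

To compute FOLLOW(C), find every occurrence of C on a right-hand side N → α C β: add FIRST(β) \ {ε}, and if β is empty or nullable also add FOLLOW(N). Iterate to a fixed point.

C is the start symbol, so $ ∈ FOLLOW(C).
In C → g C: C is at the end; this adds FOLLOW(C) to itself — nothing new
In Y → C: C is at the end, add FOLLOW(Y)
In C → C num Y: C is followed by num Y, add FIRST(num Y) \ {ε} = { 'num' }

The FOLLOW sets referred to above (computed the same way, to a fixed point):
  FOLLOW(Y) = { $, 'num' }

Taking the union: FOLLOW(C) = { $, 'num' }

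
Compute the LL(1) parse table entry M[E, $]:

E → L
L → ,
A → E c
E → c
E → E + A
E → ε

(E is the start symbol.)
To find M[E, $], we find productions for E where $ is in the predict set (PREDICT(N → α) = (FIRST(α) \ {ε}) ∪ (FOLLOW(N) if α ⇒* ε)).

Relevant sets:
  FIRST(L) = { ',' }
  FIRST(E) = { '+', ',', 'c', ε }
  FOLLOW(E) = { $, '+', 'c' }

E → L: PREDICT = { ',' }
E → c: PREDICT = { 'c' }
E → E + A: PREDICT = { '+', ',', 'c' }
E → ε: PREDICT = { $, '+', 'c' }
  $ is in predict set, so this production goes in M[E, $]

M[E, $] = E → ε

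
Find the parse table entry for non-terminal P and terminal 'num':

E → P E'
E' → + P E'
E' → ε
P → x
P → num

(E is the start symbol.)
P → num

To find M[P, 'num'], we find productions for P where 'num' is in the predict set (PREDICT(N → α) = (FIRST(α) \ {ε}) ∪ (FOLLOW(N) if α ⇒* ε)).

P → x: PREDICT = { 'x' }
P → num: PREDICT = { 'num' }
  'num' is in predict set, so this production goes in M[P, 'num']

M[P, 'num'] = P → num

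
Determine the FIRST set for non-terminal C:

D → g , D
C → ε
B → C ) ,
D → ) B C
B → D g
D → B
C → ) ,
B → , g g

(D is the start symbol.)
{ ')', ε }

To compute FIRST(C), examine every production with C on the left-hand side, reading each right-hand side left to right until a non-nullable symbol is reached.

From C → ε:
  - ε-production, so ε ∈ FIRST(C)
From C → ) ,:
  - ')' is a terminal: add ')' and stop

Collecting: FIRST(C) = { ')', ε }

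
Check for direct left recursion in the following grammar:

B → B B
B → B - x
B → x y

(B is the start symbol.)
B → B B: LEFT RECURSIVE (starts with B)
B → B - x: LEFT RECURSIVE (starts with B)
B → x y: starts with x

The grammar has direct left recursion on: B.

Answer: Yes, B is left-recursive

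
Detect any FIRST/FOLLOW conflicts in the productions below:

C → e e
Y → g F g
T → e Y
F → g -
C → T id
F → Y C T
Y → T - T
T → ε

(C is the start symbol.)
Yes. T → e Y with FOLLOW(T) on { 'e' }

A FIRST/FOLLOW conflict occurs when a non-terminal N has a nullable alternative N → β (β ⇒* ε) and another alternative N → α with FIRST(α) ∩ FOLLOW(N) ≠ ∅: on such a lookahead the parser cannot decide between expanding α and letting N vanish via β.

Nullable non-terminals: T.

T: nullable alternative(s) T → ε; FOLLOW(T) = { '-', 'e', 'g', 'id' }
  T → e Y: FIRST \ {ε} = { 'e' } — overlaps FOLLOW(T) on { 'e' }: CONFLICT
  T → ε: FIRST \ {ε} = { } — this is the only nullable alternative, skip

C, F, Y have no nullable alternative, so no FIRST/FOLLOW check is needed there.

So the grammar has 1 FIRST/FOLLOW conflict (marked CONFLICT above).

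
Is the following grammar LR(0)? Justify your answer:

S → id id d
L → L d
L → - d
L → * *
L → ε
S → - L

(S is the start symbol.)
Augment with S' → S and build the canonical LR(0) collection (I0 = CLOSURE({[S' → . S]}), then GOTO on every symbol after a dot until no new states appear). It has 12 states:
  I0: { [S → . - L], [S → . id id d], [S' → . S] }  — shift
  I1: { [L → . * *], [L → . - d], [L → . L d], [L → .], [S → - . L] }  — shift, reduce
  I2: { [S' → S .] }  — accept
  I3: { [S → id . id d] }  — shift
  I4: { [S → id id . d] }  — shift
  I5: { [S → id id d .] }  — reduce
  I6: { [L → * . *] }  — shift
  I7: { [L → - . d] }  — shift
  I8: { [L → L . d], [S → - L .] }  — shift, reduce
  I9: { [L → L d .] }  — reduce
  I10: { [L → - d .] }  — reduce
  I11: { [L → * * .] }  — reduce

Conflict in state I1:
  Shift-reduce conflict between [L → .] and [L → . * *]
So the grammar is NOT LR(0).

Answer: No. Shift-reduce conflict between [L → .] and [L → . * *]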